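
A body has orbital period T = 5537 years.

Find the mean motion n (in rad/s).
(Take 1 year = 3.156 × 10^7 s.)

Convert to SI: T = 5537 years = 1.74748e+11 s.
n = 2π / T.
n = 2π / 1.74748e+11 s ≈ 3.596e-11 rad/s.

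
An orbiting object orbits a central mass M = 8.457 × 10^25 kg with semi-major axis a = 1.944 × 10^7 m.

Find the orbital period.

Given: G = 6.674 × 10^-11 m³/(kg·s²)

GM = G · M = 6.674e-11 · 8.457e+25 = 5.6442e+15 m³/s².
Kepler's third law: T = 2π √(a³ / GM).
Substituting a = 1.944e+07 m and GM = 5.6442e+15 m³/s²:
T = 2π √((1.944e+07)³ / 5.6442e+15) s
T ≈ 7168 s = 1.991 hours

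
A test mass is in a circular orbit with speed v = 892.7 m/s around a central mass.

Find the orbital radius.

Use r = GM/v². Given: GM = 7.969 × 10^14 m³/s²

For a circular orbit, v² = GM / r, so r = GM / v².
r = 7.969e+14 / (892.7)² m ≈ 1e+09 m = 1000 Mm.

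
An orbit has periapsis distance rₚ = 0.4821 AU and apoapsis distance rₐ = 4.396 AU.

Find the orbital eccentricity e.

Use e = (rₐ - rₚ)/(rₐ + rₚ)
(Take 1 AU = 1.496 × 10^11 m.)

Convert to SI: rₚ = 0.4821 AU = 7.21222e+10 m; rₐ = 4.396 AU = 6.57642e+11 m.
e = (rₐ − rₚ) / (rₐ + rₚ).
e = (6.57642e+11 − 7.21222e+10) / (6.57642e+11 + 7.21222e+10) = 5.85519e+11 / 7.29764e+11 ≈ 0.8023.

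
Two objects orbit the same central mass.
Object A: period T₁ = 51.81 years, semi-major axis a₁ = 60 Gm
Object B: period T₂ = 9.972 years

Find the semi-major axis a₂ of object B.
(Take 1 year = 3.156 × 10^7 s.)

Convert to SI: T₁ = 51.81 years = 1.63512e+09 s; a₁ = 60 Gm = 6e+10 m; T₂ = 9.972 years = 3.14716e+08 s.
Kepler's third law: (T₁/T₂)² = (a₁/a₂)³ ⇒ a₂ = a₁ · (T₂/T₁)^(2/3).
T₂/T₁ = 3.14716e+08 / 1.63512e+09 = 0.192472.
a₂ = 6e+10 · (0.192472)^(2/3) m ≈ 2e+10 m = 20 Gm.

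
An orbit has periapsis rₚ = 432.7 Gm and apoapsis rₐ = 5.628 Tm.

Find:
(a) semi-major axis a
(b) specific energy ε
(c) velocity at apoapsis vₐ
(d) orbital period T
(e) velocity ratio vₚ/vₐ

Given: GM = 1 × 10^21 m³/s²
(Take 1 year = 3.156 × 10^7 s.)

Convert to SI: rₚ = 432.7 Gm = 4.327e+11 m; rₐ = 5.628 Tm = 5.628e+12 m.
(a) a = (rₚ + rₐ)/2 = (4.327e+11 + 5.628e+12)/2 ≈ 3.03e+12 m
(b) With a = (rₚ + rₐ)/2 = 3.03035e+12 m, ε = −GM/(2a) = −1e+21/(2 · 3.03035e+12) J/kg ≈ -1.65e+08 J/kg
(c) With a = (rₚ + rₐ)/2 = 3.03035e+12 m, vₐ = √(GM (2/rₐ − 1/a)) = √(1e+21 · (2/5.628e+12 − 1/3.03035e+12)) m/s ≈ 5037 m/s
(d) With a = (rₚ + rₐ)/2 = 3.03035e+12 m, T = 2π √(a³/GM) = 2π √((3.03035e+12)³/1e+21) s ≈ 1.048e+09 s
(e) Conservation of angular momentum (rₚvₚ = rₐvₐ) gives vₚ/vₐ = rₐ/rₚ = 5.628e+12/4.327e+11 ≈ 13.01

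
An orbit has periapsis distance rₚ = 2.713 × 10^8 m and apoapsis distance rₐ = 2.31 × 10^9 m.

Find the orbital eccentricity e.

e = (rₐ − rₚ) / (rₐ + rₚ).
e = (2.31e+09 − 2.713e+08) / (2.31e+09 + 2.713e+08) = 2.0387e+09 / 2.5813e+09 ≈ 0.7898.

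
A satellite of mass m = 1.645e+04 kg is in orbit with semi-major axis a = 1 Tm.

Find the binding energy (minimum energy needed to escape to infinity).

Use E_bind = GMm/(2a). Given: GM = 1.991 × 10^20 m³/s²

Convert to SI: a = 1 Tm = 1e+12 m.
Total orbital energy is E = −GMm/(2a); binding energy is E_bind = −E = GMm/(2a).
E_bind = 1.991e+20 · 1.645e+04 / (2 · 1e+12) J ≈ 1.638e+12 J = 1.638 TJ.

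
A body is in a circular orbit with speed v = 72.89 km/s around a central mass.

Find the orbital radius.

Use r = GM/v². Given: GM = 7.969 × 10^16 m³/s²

Convert to SI: v = 72.89 km/s = 72890 m/s.
For a circular orbit, v² = GM / r, so r = GM / v².
r = 7.969e+16 / (72890)² m ≈ 1.5e+07 m = 15 Mm.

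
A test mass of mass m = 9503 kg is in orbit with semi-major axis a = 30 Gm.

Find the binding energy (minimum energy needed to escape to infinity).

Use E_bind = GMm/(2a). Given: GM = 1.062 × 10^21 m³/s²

Convert to SI: a = 30 Gm = 3e+10 m.
Total orbital energy is E = −GMm/(2a); binding energy is E_bind = −E = GMm/(2a).
E_bind = 1.062e+21 · 9503 / (2 · 3e+10) J ≈ 1.682e+14 J = 168.2 TJ.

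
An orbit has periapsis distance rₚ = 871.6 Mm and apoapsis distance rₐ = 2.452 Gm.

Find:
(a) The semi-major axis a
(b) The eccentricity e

Convert to SI: rₚ = 871.6 Mm = 8.716e+08 m; rₐ = 2.452 Gm = 2.452e+09 m.
(a) a = (rₚ + rₐ) / 2 = (8.716e+08 + 2.452e+09) / 2 ≈ 1.662e+09 m = 1.662 Gm.
(b) e = (rₐ − rₚ) / (rₐ + rₚ) = (2.452e+09 − 8.716e+08) / (2.452e+09 + 8.716e+08) ≈ 0.4755.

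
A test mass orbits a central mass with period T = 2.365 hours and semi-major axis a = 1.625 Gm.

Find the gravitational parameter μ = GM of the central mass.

Convert to SI: T = 2.365 hours = 8514 s; a = 1.625 Gm = 1.625e+09 m.
GM = 4π² · a³ / T².
GM = 4π² · (1.625e+09)³ / (8514)² m³/s² ≈ 2.337e+21 m³/s² = 2.337 × 10^21 m³/s².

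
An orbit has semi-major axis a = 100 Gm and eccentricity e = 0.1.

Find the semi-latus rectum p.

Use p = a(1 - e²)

Convert to SI: a = 100 Gm = 1e+11 m.
p = a (1 − e²).
p = 1e+11 · (1 − (0.1)²) = 1e+11 · 0.99 ≈ 9.9e+10 m = 99 Gm.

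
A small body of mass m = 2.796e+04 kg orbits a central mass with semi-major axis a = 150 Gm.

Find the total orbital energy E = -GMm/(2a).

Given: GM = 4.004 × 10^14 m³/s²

Convert to SI: a = 150 Gm = 1.5e+11 m.
E = −GMm / (2a).
E = −4.004e+14 · 2.796e+04 / (2 · 1.5e+11) J ≈ -3.732e+07 J = -37.32 MJ.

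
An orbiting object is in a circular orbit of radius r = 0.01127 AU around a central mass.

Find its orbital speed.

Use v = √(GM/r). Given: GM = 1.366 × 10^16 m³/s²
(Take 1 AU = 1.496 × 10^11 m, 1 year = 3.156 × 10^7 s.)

Convert to SI: r = 0.01127 AU = 1.68599e+09 m.
For a circular orbit, gravity supplies the centripetal force, so v = √(GM / r).
v = √(1.366e+16 / 1.68599e+09) m/s ≈ 2846 m/s = 0.6005 AU/year.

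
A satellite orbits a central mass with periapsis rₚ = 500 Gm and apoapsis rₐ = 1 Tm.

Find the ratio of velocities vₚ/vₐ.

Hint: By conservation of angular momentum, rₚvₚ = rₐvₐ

Convert to SI: rₚ = 500 Gm = 5e+11 m; rₐ = 1 Tm = 1e+12 m.
Conservation of angular momentum gives rₚvₚ = rₐvₐ, so vₚ/vₐ = rₐ/rₚ.
vₚ/vₐ = 1e+12 / 5e+11 ≈ 2.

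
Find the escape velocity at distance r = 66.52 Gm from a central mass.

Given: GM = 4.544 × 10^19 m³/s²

Convert to SI: r = 66.52 Gm = 6.652e+10 m.
Escape velocity comes from setting total energy to zero: ½v² − GM/r = 0 ⇒ v_esc = √(2GM / r).
v_esc = √(2 · 4.544e+19 / 6.652e+10) m/s ≈ 3.696e+04 m/s = 36.96 km/s.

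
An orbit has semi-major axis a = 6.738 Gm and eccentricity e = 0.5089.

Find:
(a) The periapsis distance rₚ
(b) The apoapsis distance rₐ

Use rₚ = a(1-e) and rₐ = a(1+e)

Convert to SI: a = 6.738 Gm = 6.738e+09 m.
(a) rₚ = a(1 − e) = 6.738e+09 · (1 − 0.5089) = 6.738e+09 · 0.4911 ≈ 3.309e+09 m = 3.309 Gm.
(b) rₐ = a(1 + e) = 6.738e+09 · (1 + 0.5089) = 6.738e+09 · 1.5089 ≈ 1.017e+10 m = 10.17 Gm.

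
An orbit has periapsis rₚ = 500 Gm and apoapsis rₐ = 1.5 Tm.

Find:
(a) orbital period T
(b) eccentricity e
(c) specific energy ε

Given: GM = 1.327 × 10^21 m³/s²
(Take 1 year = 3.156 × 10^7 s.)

Convert to SI: rₚ = 500 Gm = 5e+11 m; rₐ = 1.5 Tm = 1.5e+12 m.
(a) With a = (rₚ + rₐ)/2 = 1e+12 m, T = 2π √(a³/GM) = 2π √((1e+12)³/1.327e+21) s ≈ 1.725e+08 s
(b) e = (rₐ − rₚ)/(rₐ + rₚ) = (1.5e+12 − 5e+11)/(1.5e+12 + 5e+11) ≈ 0.5
(c) With a = (rₚ + rₐ)/2 = 1e+12 m, ε = −GM/(2a) = −1.327e+21/(2 · 1e+12) J/kg ≈ -6.635e+08 J/kg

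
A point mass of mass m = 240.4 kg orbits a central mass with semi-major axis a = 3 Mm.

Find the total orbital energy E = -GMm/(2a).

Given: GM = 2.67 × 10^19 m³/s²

Convert to SI: a = 3 Mm = 3e+06 m.
E = −GMm / (2a).
E = −2.67e+19 · 240.4 / (2 · 3e+06) J ≈ -1.07e+15 J = -1.07 PJ.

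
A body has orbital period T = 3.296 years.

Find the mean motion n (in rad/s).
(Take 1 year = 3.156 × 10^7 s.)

Convert to SI: T = 3.296 years = 1.04022e+08 s.
n = 2π / T.
n = 2π / 1.04022e+08 s ≈ 6.04e-08 rad/s.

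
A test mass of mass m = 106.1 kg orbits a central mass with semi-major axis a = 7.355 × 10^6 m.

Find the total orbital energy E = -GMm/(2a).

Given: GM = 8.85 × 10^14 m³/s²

E = −GMm / (2a).
E = −8.85e+14 · 106.1 / (2 · 7.355e+06) J ≈ -6.383e+09 J = -6.383 GJ.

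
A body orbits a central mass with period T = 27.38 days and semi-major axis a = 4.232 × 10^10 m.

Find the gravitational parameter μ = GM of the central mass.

Convert to SI: T = 27.38 days = 2.36563e+06 s.
GM = 4π² · a³ / T².
GM = 4π² · (4.232e+10)³ / (2.36563e+06)² m³/s² ≈ 5.347e+20 m³/s² = 5.347 × 10^20 m³/s².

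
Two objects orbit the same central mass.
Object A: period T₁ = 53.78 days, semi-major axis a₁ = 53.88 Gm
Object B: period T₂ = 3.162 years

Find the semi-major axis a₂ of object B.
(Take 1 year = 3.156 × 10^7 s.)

Convert to SI: T₁ = 53.78 days = 4.64659e+06 s; a₁ = 53.88 Gm = 5.388e+10 m; T₂ = 3.162 years = 9.97927e+07 s.
Kepler's third law: (T₁/T₂)² = (a₁/a₂)³ ⇒ a₂ = a₁ · (T₂/T₁)^(2/3).
T₂/T₁ = 9.97927e+07 / 4.64659e+06 = 21.4765.
a₂ = 5.388e+10 · (21.4765)^(2/3) m ≈ 4.163e+11 m = 416.3 Gm.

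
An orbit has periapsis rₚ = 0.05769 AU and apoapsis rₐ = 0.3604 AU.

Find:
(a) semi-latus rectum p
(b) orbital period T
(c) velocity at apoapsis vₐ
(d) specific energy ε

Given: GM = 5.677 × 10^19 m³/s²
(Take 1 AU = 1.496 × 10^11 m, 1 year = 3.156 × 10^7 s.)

Convert to SI: rₚ = 0.05769 AU = 8.63042e+09 m; rₐ = 0.3604 AU = 5.39158e+10 m.
(a) From a = (rₚ + rₐ)/2 = 3.12731e+10 m and e = (rₐ − rₚ)/(rₐ + rₚ) = 0.724031, p = a(1 − e²) = 3.12731e+10 · (1 − (0.724031)²) ≈ 1.488e+10 m
(b) With a = (rₚ + rₐ)/2 = 3.12731e+10 m, T = 2π √(a³/GM) = 2π √((3.12731e+10)³/5.677e+19) s ≈ 4.612e+06 s
(c) With a = (rₚ + rₐ)/2 = 3.12731e+10 m, vₐ = √(GM (2/rₐ − 1/a)) = √(5.677e+19 · (2/5.39158e+10 − 1/3.12731e+10)) m/s ≈ 1.705e+04 m/s
(d) With a = (rₚ + rₐ)/2 = 3.12731e+10 m, ε = −GM/(2a) = −5.677e+19/(2 · 3.12731e+10) J/kg ≈ -9.076e+08 J/kg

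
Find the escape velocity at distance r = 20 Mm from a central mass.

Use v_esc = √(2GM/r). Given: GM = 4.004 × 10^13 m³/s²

Convert to SI: r = 20 Mm = 2e+07 m.
Escape velocity comes from setting total energy to zero: ½v² − GM/r = 0 ⇒ v_esc = √(2GM / r).
v_esc = √(2 · 4.004e+13 / 2e+07) m/s ≈ 2001 m/s = 2.001 km/s.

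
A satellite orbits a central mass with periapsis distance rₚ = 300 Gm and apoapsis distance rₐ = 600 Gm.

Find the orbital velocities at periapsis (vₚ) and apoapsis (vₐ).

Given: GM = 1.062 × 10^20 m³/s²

Convert to SI: rₚ = 300 Gm = 3e+11 m; rₐ = 600 Gm = 6e+11 m.
Use the vis-viva equation v² = GM(2/r − 1/a) with a = (rₚ + rₐ)/2 = (3e+11 + 6e+11)/2 = 4.5e+11 m.
vₚ = √(GM · (2/rₚ − 1/a)) = √(1.062e+20 · (2/3e+11 − 1/4.5e+11)) m/s ≈ 2.173e+04 m/s = 21.73 km/s.
vₐ = √(GM · (2/rₐ − 1/a)) = √(1.062e+20 · (2/6e+11 − 1/4.5e+11)) m/s ≈ 1.086e+04 m/s = 10.86 km/s.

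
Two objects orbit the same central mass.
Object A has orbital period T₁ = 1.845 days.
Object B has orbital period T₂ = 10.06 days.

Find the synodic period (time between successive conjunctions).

Convert to SI: T₁ = 1.845 days = 159408 s; T₂ = 10.06 days = 869184 s.
T_syn = |T₁ · T₂ / (T₁ − T₂)|.
T_syn = |159408 · 869184 / (159408 − 869184)| s ≈ 1.952e+05 s = 2.259 days.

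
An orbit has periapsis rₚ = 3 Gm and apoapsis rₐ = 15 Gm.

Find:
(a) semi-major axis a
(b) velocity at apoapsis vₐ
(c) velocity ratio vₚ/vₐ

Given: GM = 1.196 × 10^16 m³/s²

Convert to SI: rₚ = 3 Gm = 3e+09 m; rₐ = 15 Gm = 1.5e+10 m.
(a) a = (rₚ + rₐ)/2 = (3e+09 + 1.5e+10)/2 ≈ 9e+09 m
(b) With a = (rₚ + rₐ)/2 = 9e+09 m, vₐ = √(GM (2/rₐ − 1/a)) = √(1.196e+16 · (2/1.5e+10 − 1/9e+09)) m/s ≈ 515.5 m/s
(c) Conservation of angular momentum (rₚvₚ = rₐvₐ) gives vₚ/vₐ = rₐ/rₚ = 1.5e+10/3e+09 ≈ 5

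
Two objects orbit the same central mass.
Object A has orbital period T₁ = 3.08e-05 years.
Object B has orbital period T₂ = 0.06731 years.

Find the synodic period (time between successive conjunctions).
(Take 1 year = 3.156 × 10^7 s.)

Convert to SI: T₁ = 3.08e-05 years = 972.048 s; T₂ = 0.06731 years = 2.1243e+06 s.
T_syn = |T₁ · T₂ / (T₁ − T₂)|.
T_syn = |972.048 · 2.1243e+06 / (972.048 − 2.1243e+06)| s ≈ 972.5 s = 3.081e-05 years.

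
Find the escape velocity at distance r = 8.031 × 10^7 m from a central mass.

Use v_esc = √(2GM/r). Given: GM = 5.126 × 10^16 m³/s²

Escape velocity comes from setting total energy to zero: ½v² − GM/r = 0 ⇒ v_esc = √(2GM / r).
v_esc = √(2 · 5.126e+16 / 8.031e+07) m/s ≈ 3.573e+04 m/s = 35.73 km/s.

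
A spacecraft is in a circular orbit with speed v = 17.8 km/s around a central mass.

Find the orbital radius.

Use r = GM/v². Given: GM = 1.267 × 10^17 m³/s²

Convert to SI: v = 17.8 km/s = 17800 m/s.
For a circular orbit, v² = GM / r, so r = GM / v².
r = 1.267e+17 / (17800)² m ≈ 3.999e+08 m = 399.9 Mm.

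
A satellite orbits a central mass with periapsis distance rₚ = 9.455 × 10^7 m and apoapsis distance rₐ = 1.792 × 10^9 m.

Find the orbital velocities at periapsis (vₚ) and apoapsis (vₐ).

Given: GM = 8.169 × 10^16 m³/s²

Use the vis-viva equation v² = GM(2/r − 1/a) with a = (rₚ + rₐ)/2 = (9.455e+07 + 1.792e+09)/2 = 9.43275e+08 m.
vₚ = √(GM · (2/rₚ − 1/a)) = √(8.169e+16 · (2/9.455e+07 − 1/9.43275e+08)) m/s ≈ 4.051e+04 m/s = 40.51 km/s.
vₐ = √(GM · (2/rₐ − 1/a)) = √(8.169e+16 · (2/1.792e+09 − 1/9.43275e+08)) m/s ≈ 2138 m/s = 2.138 km/s.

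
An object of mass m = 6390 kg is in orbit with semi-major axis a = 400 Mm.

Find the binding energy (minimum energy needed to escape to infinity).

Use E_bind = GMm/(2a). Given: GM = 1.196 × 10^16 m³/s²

Convert to SI: a = 400 Mm = 4e+08 m.
Total orbital energy is E = −GMm/(2a); binding energy is E_bind = −E = GMm/(2a).
E_bind = 1.196e+16 · 6390 / (2 · 4e+08) J ≈ 9.553e+10 J = 95.53 GJ.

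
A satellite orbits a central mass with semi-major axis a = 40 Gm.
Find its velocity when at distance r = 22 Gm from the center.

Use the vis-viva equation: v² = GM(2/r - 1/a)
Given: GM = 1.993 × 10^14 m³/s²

Convert to SI: a = 40 Gm = 4e+10 m; r = 22 Gm = 2.2e+10 m.
Vis-viva: v = √(GM · (2/r − 1/a)).
2/r − 1/a = 2/2.2e+10 − 1/4e+10 = 6.59091e-11 m⁻¹.
v = √(1.993e+14 · 6.59091e-11) m/s ≈ 114.6 m/s = 114.6 m/s.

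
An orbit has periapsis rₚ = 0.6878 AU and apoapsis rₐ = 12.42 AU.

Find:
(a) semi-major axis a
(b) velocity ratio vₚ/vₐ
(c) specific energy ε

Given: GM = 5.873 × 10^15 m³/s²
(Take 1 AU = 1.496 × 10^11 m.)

Convert to SI: rₚ = 0.6878 AU = 1.02895e+11 m; rₐ = 12.42 AU = 1.85803e+12 m.
(a) a = (rₚ + rₐ)/2 = (1.02895e+11 + 1.85803e+12)/2 ≈ 9.805e+11 m
(b) Conservation of angular momentum (rₚvₚ = rₐvₐ) gives vₚ/vₐ = rₐ/rₚ = 1.85803e+12/1.02895e+11 ≈ 18.06
(c) With a = (rₚ + rₐ)/2 = 9.80463e+11 m, ε = −GM/(2a) = −5.873e+15/(2 · 9.80463e+11) J/kg ≈ -2995 J/kg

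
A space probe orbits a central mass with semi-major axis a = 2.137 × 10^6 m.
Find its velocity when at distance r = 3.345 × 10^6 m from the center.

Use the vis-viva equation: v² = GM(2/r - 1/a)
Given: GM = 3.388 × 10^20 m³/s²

Vis-viva: v = √(GM · (2/r − 1/a)).
2/r − 1/a = 2/3.345e+06 − 1/2.137e+06 = 1.29962e-07 m⁻¹.
v = √(3.388e+20 · 1.29962e-07) m/s ≈ 6.636e+06 m/s = 6636 km/s.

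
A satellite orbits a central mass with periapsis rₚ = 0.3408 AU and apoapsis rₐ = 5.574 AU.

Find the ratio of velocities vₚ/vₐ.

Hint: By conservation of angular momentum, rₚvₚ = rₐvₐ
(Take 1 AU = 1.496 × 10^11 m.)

Convert to SI: rₚ = 0.3408 AU = 5.09837e+10 m; rₐ = 5.574 AU = 8.3387e+11 m.
Conservation of angular momentum gives rₚvₚ = rₐvₐ, so vₚ/vₐ = rₐ/rₚ.
vₚ/vₐ = 8.3387e+11 / 5.09837e+10 ≈ 16.36.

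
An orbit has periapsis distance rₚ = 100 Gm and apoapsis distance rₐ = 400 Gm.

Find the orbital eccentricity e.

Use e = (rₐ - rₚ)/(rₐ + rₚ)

Convert to SI: rₚ = 100 Gm = 1e+11 m; rₐ = 400 Gm = 4e+11 m.
e = (rₐ − rₚ) / (rₐ + rₚ).
e = (4e+11 − 1e+11) / (4e+11 + 1e+11) = 3e+11 / 5e+11 ≈ 0.6.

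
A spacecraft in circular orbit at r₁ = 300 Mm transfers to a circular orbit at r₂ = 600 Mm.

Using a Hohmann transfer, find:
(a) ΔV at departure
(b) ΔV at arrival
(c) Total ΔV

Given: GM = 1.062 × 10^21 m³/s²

Convert to SI: r₁ = 300 Mm = 3e+08 m; r₂ = 600 Mm = 6e+08 m.
Transfer semi-major axis: a_t = (r₁ + r₂)/2 = (3e+08 + 6e+08)/2 = 4.5e+08 m.
Circular speeds: v₁ = √(GM/r₁) = 1.88149e+06 m/s, v₂ = √(GM/r₂) = 1.33041e+06 m/s.
Transfer speeds (vis-viva v² = GM(2/r − 1/a_t)): v₁ᵗ = 2.17256e+06 m/s, v₂ᵗ = 1.08628e+06 m/s.
(a) ΔV₁ = |v₁ᵗ − v₁| ≈ 2.911e+05 m/s = 291.1 km/s.
(b) ΔV₂ = |v₂ − v₂ᵗ| ≈ 2.441e+05 m/s = 244.1 km/s.
(c) ΔV_total = ΔV₁ + ΔV₂ ≈ 5.352e+05 m/s = 535.2 km/s.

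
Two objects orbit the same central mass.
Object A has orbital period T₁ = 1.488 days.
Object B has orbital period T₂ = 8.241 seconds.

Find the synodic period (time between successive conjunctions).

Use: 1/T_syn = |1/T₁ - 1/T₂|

Convert to SI: T₁ = 1.488 days = 128563 s.
T_syn = |T₁ · T₂ / (T₁ − T₂)|.
T_syn = |128563 · 8.241 / (128563 − 8.241)| s ≈ 8.242 s = 8.242 seconds.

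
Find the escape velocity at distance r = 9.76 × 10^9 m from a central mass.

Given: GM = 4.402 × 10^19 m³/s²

Escape velocity comes from setting total energy to zero: ½v² − GM/r = 0 ⇒ v_esc = √(2GM / r).
v_esc = √(2 · 4.402e+19 / 9.76e+09) m/s ≈ 9.498e+04 m/s = 94.98 km/s.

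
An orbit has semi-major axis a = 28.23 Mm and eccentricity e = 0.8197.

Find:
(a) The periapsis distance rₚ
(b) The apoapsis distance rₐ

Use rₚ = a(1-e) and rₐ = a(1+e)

Convert to SI: a = 28.23 Mm = 2.823e+07 m.
(a) rₚ = a(1 − e) = 2.823e+07 · (1 − 0.8197) = 2.823e+07 · 0.1803 ≈ 5.09e+06 m = 5.09 Mm.
(b) rₐ = a(1 + e) = 2.823e+07 · (1 + 0.8197) = 2.823e+07 · 1.8197 ≈ 5.137e+07 m = 51.37 Mm.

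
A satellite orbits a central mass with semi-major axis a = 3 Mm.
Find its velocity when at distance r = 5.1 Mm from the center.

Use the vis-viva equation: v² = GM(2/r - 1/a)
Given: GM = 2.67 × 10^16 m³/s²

Convert to SI: a = 3 Mm = 3e+06 m; r = 5.1 Mm = 5.1e+06 m.
Vis-viva: v = √(GM · (2/r − 1/a)).
2/r − 1/a = 2/5.1e+06 − 1/3e+06 = 5.88235e-08 m⁻¹.
v = √(2.67e+16 · 5.88235e-08) m/s ≈ 3.963e+04 m/s = 39.63 km/s.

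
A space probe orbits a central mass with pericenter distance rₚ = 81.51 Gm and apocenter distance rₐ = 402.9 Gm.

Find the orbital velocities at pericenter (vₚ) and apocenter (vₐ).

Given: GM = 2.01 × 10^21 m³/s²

Convert to SI: rₚ = 81.51 Gm = 8.151e+10 m; rₐ = 402.9 Gm = 4.029e+11 m.
Use the vis-viva equation v² = GM(2/r − 1/a) with a = (rₚ + rₐ)/2 = (8.151e+10 + 4.029e+11)/2 = 2.42205e+11 m.
vₚ = √(GM · (2/rₚ − 1/a)) = √(2.01e+21 · (2/8.151e+10 − 1/2.42205e+11)) m/s ≈ 2.025e+05 m/s = 202.5 km/s.
vₐ = √(GM · (2/rₐ − 1/a)) = √(2.01e+21 · (2/4.029e+11 − 1/2.42205e+11)) m/s ≈ 4.097e+04 m/s = 40.97 km/s.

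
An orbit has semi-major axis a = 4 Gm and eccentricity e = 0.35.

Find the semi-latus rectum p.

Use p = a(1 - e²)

Convert to SI: a = 4 Gm = 4e+09 m.
p = a (1 − e²).
p = 4e+09 · (1 − (0.35)²) = 4e+09 · 0.8775 ≈ 3.51e+09 m = 3.51 Gm.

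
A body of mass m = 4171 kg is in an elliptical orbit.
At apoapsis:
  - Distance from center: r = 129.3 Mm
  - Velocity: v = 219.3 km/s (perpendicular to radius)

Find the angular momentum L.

Convert to SI: r = 129.3 Mm = 1.293e+08 m; v = 219.3 km/s = 219300 m/s.
Since v is perpendicular to r, L = m · v · r.
L = 4171 · 219300 · 1.293e+08 kg·m²/s ≈ 1.183e+17 kg·m²/s.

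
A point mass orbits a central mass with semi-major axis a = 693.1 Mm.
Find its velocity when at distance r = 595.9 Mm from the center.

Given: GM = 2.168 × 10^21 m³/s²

Convert to SI: a = 693.1 Mm = 6.931e+08 m; r = 595.9 Mm = 5.959e+08 m.
Vis-viva: v = √(GM · (2/r − 1/a)).
2/r − 1/a = 2/5.959e+08 − 1/6.931e+08 = 1.91347e-09 m⁻¹.
v = √(2.168e+21 · 1.91347e-09) m/s ≈ 2.037e+06 m/s = 2037 km/s.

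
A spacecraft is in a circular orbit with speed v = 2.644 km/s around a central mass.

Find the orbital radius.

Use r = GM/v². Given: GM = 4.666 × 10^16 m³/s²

Convert to SI: v = 2.644 km/s = 2644 m/s.
For a circular orbit, v² = GM / r, so r = GM / v².
r = 4.666e+16 / (2644)² m ≈ 6.675e+09 m = 6.675 Gm.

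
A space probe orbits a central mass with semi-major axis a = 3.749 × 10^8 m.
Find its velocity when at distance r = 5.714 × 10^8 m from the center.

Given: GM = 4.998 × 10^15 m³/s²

Vis-viva: v = √(GM · (2/r − 1/a)).
2/r − 1/a = 2/5.714e+08 − 1/3.749e+08 = 8.32797e-10 m⁻¹.
v = √(4.998e+15 · 8.32797e-10) m/s ≈ 2040 m/s = 2.04 km/s.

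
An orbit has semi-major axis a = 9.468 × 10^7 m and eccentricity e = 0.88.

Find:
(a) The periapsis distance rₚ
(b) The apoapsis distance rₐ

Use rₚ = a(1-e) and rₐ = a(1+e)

(a) rₚ = a(1 − e) = 9.468e+07 · (1 − 0.88) = 9.468e+07 · 0.12 ≈ 1.136e+07 m = 1.136 × 10^7 m.
(b) rₐ = a(1 + e) = 9.468e+07 · (1 + 0.88) = 9.468e+07 · 1.88 ≈ 1.78e+08 m = 1.78 × 10^8 m.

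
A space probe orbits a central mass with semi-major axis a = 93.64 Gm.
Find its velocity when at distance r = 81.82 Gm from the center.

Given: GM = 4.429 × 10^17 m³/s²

Convert to SI: a = 93.64 Gm = 9.364e+10 m; r = 81.82 Gm = 8.182e+10 m.
Vis-viva: v = √(GM · (2/r − 1/a)).
2/r − 1/a = 2/8.182e+10 − 1/9.364e+10 = 1.37647e-11 m⁻¹.
v = √(4.429e+17 · 1.37647e-11) m/s ≈ 2469 m/s = 2.469 km/s.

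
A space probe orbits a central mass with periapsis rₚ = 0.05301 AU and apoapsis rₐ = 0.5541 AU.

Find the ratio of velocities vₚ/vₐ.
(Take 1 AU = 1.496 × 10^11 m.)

Convert to SI: rₚ = 0.05301 AU = 7.9303e+09 m; rₐ = 0.5541 AU = 8.28934e+10 m.
Conservation of angular momentum gives rₚvₚ = rₐvₐ, so vₚ/vₐ = rₐ/rₚ.
vₚ/vₐ = 8.28934e+10 / 7.9303e+09 ≈ 10.45.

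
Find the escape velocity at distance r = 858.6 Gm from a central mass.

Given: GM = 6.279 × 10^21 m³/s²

Convert to SI: r = 858.6 Gm = 8.586e+11 m.
Escape velocity comes from setting total energy to zero: ½v² − GM/r = 0 ⇒ v_esc = √(2GM / r).
v_esc = √(2 · 6.279e+21 / 8.586e+11) m/s ≈ 1.209e+05 m/s = 120.9 km/s.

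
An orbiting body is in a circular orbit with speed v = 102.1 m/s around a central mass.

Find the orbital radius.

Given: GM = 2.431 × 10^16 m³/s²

For a circular orbit, v² = GM / r, so r = GM / v².
r = 2.431e+16 / (102.1)² m ≈ 2.332e+12 m = 2.332 Tm.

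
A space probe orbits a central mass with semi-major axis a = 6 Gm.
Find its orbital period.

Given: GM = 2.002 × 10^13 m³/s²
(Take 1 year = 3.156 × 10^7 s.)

Convert to SI: a = 6 Gm = 6e+09 m.
Kepler's third law: T = 2π √(a³ / GM).
Substituting a = 6e+09 m and GM = 2.002e+13 m³/s²:
T = 2π √((6e+09)³ / 2.002e+13) s
T ≈ 6.526e+08 s = 20.68 years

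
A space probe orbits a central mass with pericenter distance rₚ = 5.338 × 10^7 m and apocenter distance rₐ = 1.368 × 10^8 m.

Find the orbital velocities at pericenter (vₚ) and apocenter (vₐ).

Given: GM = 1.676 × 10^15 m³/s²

Use the vis-viva equation v² = GM(2/r − 1/a) with a = (rₚ + rₐ)/2 = (5.338e+07 + 1.368e+08)/2 = 9.509e+07 m.
vₚ = √(GM · (2/rₚ − 1/a)) = √(1.676e+15 · (2/5.338e+07 − 1/9.509e+07)) m/s ≈ 6721 m/s = 6.721 km/s.
vₐ = √(GM · (2/rₐ − 1/a)) = √(1.676e+15 · (2/1.368e+08 − 1/9.509e+07)) m/s ≈ 2623 m/s = 2.623 km/s.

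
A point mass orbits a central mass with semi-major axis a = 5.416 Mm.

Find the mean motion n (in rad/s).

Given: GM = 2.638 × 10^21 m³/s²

Convert to SI: a = 5.416 Mm = 5.416e+06 m.
n = √(GM / a³).
n = √(2.638e+21 / (5.416e+06)³) rad/s ≈ 4.075 rad/s.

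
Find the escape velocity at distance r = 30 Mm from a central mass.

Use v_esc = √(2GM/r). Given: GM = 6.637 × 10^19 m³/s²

Convert to SI: r = 30 Mm = 3e+07 m.
Escape velocity comes from setting total energy to zero: ½v² − GM/r = 0 ⇒ v_esc = √(2GM / r).
v_esc = √(2 · 6.637e+19 / 3e+07) m/s ≈ 2.103e+06 m/s = 2103 km/s.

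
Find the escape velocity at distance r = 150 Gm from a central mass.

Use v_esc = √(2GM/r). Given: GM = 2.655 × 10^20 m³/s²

Convert to SI: r = 150 Gm = 1.5e+11 m.
Escape velocity comes from setting total energy to zero: ½v² − GM/r = 0 ⇒ v_esc = √(2GM / r).
v_esc = √(2 · 2.655e+20 / 1.5e+11) m/s ≈ 5.95e+04 m/s = 59.5 km/s.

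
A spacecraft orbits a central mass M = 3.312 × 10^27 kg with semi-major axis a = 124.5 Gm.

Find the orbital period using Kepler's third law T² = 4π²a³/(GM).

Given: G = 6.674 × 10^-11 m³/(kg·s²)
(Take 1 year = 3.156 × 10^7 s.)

Convert to SI: a = 124.5 Gm = 1.245e+11 m.
GM = G · M = 6.674e-11 · 3.312e+27 = 2.21043e+17 m³/s².
Kepler's third law: T = 2π √(a³ / GM).
Substituting a = 1.245e+11 m and GM = 2.21043e+17 m³/s²:
T = 2π √((1.245e+11)³ / 2.21043e+17) s
T ≈ 5.871e+08 s = 18.6 years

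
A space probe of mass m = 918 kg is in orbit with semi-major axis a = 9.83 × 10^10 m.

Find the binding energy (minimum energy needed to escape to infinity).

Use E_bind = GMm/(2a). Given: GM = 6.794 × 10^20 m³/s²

Total orbital energy is E = −GMm/(2a); binding energy is E_bind = −E = GMm/(2a).
E_bind = 6.794e+20 · 918 / (2 · 9.83e+10) J ≈ 3.172e+12 J = 3.172 TJ.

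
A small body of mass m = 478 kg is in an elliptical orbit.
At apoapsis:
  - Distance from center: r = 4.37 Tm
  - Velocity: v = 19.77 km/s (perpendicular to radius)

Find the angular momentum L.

Convert to SI: r = 4.37 Tm = 4.37e+12 m; v = 19.77 km/s = 19770 m/s.
Since v is perpendicular to r, L = m · v · r.
L = 478 · 19770 · 4.37e+12 kg·m²/s ≈ 4.13e+19 kg·m²/s.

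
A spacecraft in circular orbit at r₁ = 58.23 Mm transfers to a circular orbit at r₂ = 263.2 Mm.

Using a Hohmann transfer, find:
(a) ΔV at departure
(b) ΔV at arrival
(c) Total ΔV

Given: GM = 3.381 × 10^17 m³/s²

Convert to SI: r₁ = 58.23 Mm = 5.823e+07 m; r₂ = 263.2 Mm = 2.632e+08 m.
Transfer semi-major axis: a_t = (r₁ + r₂)/2 = (5.823e+07 + 2.632e+08)/2 = 1.60715e+08 m.
Circular speeds: v₁ = √(GM/r₁) = 76199 m/s, v₂ = √(GM/r₂) = 35841 m/s.
Transfer speeds (vis-viva v² = GM(2/r − 1/a_t)): v₁ᵗ = 97513.3 m/s, v₂ᵗ = 21573.7 m/s.
(a) ΔV₁ = |v₁ᵗ − v₁| ≈ 2.131e+04 m/s = 21.31 km/s.
(b) ΔV₂ = |v₂ − v₂ᵗ| ≈ 1.427e+04 m/s = 14.27 km/s.
(c) ΔV_total = ΔV₁ + ΔV₂ ≈ 3.558e+04 m/s = 35.58 km/s.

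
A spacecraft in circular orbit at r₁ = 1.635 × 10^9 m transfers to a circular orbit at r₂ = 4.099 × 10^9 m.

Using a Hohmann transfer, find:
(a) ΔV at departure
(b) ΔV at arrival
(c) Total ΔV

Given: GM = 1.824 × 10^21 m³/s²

Transfer semi-major axis: a_t = (r₁ + r₂)/2 = (1.635e+09 + 4.099e+09)/2 = 2.867e+09 m.
Circular speeds: v₁ = √(GM/r₁) = 1.05622e+06 m/s, v₂ = √(GM/r₂) = 667073 m/s.
Transfer speeds (vis-viva v² = GM(2/r − 1/a_t)): v₁ᵗ = 1.26293e+06 m/s, v₂ᵗ = 503754 m/s.
(a) ΔV₁ = |v₁ᵗ − v₁| ≈ 2.067e+05 m/s = 206.7 km/s.
(b) ΔV₂ = |v₂ − v₂ᵗ| ≈ 1.633e+05 m/s = 163.3 km/s.
(c) ΔV_total = ΔV₁ + ΔV₂ ≈ 3.7e+05 m/s = 370 km/s.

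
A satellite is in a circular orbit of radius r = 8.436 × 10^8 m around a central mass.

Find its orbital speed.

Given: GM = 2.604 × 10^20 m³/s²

For a circular orbit, gravity supplies the centripetal force, so v = √(GM / r).
v = √(2.604e+20 / 8.436e+08) m/s ≈ 5.556e+05 m/s = 555.6 km/s.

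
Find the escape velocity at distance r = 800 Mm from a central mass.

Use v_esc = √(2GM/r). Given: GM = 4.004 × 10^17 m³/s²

Convert to SI: r = 800 Mm = 8e+08 m.
Escape velocity comes from setting total energy to zero: ½v² − GM/r = 0 ⇒ v_esc = √(2GM / r).
v_esc = √(2 · 4.004e+17 / 8e+08) m/s ≈ 3.164e+04 m/s = 31.64 km/s.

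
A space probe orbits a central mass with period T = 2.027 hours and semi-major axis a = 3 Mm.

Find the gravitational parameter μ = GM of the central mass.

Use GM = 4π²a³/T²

Convert to SI: T = 2.027 hours = 7297.2 s; a = 3 Mm = 3e+06 m.
GM = 4π² · a³ / T².
GM = 4π² · (3e+06)³ / (7297.2)² m³/s² ≈ 2.002e+13 m³/s² = 2.002 × 10^13 m³/s².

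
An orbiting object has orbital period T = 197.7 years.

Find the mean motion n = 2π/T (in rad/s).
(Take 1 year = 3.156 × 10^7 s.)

Convert to SI: T = 197.7 years = 6.23941e+09 s.
n = 2π / T.
n = 2π / 6.23941e+09 s ≈ 1.007e-09 rad/s.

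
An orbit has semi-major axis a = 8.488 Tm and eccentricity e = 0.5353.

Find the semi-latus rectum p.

Convert to SI: a = 8.488 Tm = 8.488e+12 m.
p = a (1 − e²).
p = 8.488e+12 · (1 − (0.5353)²) = 8.488e+12 · 0.713454 ≈ 6.056e+12 m = 6.056 Tm.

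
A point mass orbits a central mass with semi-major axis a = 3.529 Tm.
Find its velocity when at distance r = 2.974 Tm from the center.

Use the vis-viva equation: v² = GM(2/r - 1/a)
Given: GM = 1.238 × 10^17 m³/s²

Convert to SI: a = 3.529 Tm = 3.529e+12 m; r = 2.974 Tm = 2.974e+12 m.
Vis-viva: v = √(GM · (2/r − 1/a)).
2/r − 1/a = 2/2.974e+12 − 1/3.529e+12 = 3.89129e-13 m⁻¹.
v = √(1.238e+17 · 3.89129e-13) m/s ≈ 219.5 m/s = 219.5 m/s.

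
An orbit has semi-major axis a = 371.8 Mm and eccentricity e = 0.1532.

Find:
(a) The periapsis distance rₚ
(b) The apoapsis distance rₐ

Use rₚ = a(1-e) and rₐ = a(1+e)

Convert to SI: a = 371.8 Mm = 3.718e+08 m.
(a) rₚ = a(1 − e) = 3.718e+08 · (1 − 0.1532) = 3.718e+08 · 0.8468 ≈ 3.148e+08 m = 314.8 Mm.
(b) rₐ = a(1 + e) = 3.718e+08 · (1 + 0.1532) = 3.718e+08 · 1.1532 ≈ 4.288e+08 m = 428.8 Mm.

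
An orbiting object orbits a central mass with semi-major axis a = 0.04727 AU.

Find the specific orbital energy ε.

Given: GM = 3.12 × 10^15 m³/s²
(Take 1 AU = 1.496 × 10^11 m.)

Convert to SI: a = 0.04727 AU = 7.07159e+09 m.
ε = −GM / (2a).
ε = −3.12e+15 / (2 · 7.07159e+09) J/kg ≈ -2.206e+05 J/kg = -220.6 kJ/kg.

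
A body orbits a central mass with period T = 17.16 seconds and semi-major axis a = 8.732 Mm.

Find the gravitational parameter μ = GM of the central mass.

Convert to SI: a = 8.732 Mm = 8.732e+06 m.
GM = 4π² · a³ / T².
GM = 4π² · (8.732e+06)³ / (17.16)² m³/s² ≈ 8.926e+19 m³/s² = 8.926 × 10^19 m³/s².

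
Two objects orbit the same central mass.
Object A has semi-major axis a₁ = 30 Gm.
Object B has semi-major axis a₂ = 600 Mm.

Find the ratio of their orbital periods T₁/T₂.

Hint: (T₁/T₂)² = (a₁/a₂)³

Convert to SI: a₁ = 30 Gm = 3e+10 m; a₂ = 600 Mm = 6e+08 m.
From Kepler's third law, (T₁/T₂)² = (a₁/a₂)³, so T₁/T₂ = (a₁/a₂)^(3/2).
a₁/a₂ = 3e+10 / 6e+08 = 50.
T₁/T₂ = (50)^(3/2) ≈ 353.6.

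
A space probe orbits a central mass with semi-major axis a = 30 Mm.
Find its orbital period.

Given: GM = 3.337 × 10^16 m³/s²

Convert to SI: a = 30 Mm = 3e+07 m.
Kepler's third law: T = 2π √(a³ / GM).
Substituting a = 3e+07 m and GM = 3.337e+16 m³/s²:
T = 2π √((3e+07)³ / 3.337e+16) s
T ≈ 5652 s = 1.57 hours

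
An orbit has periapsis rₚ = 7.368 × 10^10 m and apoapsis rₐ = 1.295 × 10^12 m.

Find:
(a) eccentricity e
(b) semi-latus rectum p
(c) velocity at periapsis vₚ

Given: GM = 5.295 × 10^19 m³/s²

(a) e = (rₐ − rₚ)/(rₐ + rₚ) = (1.295e+12 − 7.368e+10)/(1.295e+12 + 7.368e+10) ≈ 0.8923
(b) From a = (rₚ + rₐ)/2 = 6.8434e+11 m and e = (rₐ − rₚ)/(rₐ + rₚ) = 0.892334, p = a(1 − e²) = 6.8434e+11 · (1 − (0.892334)²) ≈ 1.394e+11 m
(c) With a = (rₚ + rₐ)/2 = 6.8434e+11 m, vₚ = √(GM (2/rₚ − 1/a)) = √(5.295e+19 · (2/7.368e+10 − 1/6.8434e+11)) m/s ≈ 3.688e+04 m/s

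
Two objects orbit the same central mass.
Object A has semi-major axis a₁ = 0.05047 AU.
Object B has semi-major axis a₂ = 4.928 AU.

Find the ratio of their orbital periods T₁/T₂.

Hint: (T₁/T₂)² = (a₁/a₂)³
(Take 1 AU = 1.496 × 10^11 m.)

Convert to SI: a₁ = 0.05047 AU = 7.55031e+09 m; a₂ = 4.928 AU = 7.37229e+11 m.
From Kepler's third law, (T₁/T₂)² = (a₁/a₂)³, so T₁/T₂ = (a₁/a₂)^(3/2).
a₁/a₂ = 7.55031e+09 / 7.37229e+11 = 0.0102415.
T₁/T₂ = (0.0102415)^(3/2) ≈ 0.001036.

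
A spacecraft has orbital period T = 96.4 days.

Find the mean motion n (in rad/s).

Convert to SI: T = 96.4 days = 8.32896e+06 s.
n = 2π / T.
n = 2π / 8.32896e+06 s ≈ 7.544e-07 rad/s.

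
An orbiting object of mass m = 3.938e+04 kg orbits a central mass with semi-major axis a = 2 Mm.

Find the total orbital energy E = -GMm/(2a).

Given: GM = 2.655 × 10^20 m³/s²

Convert to SI: a = 2 Mm = 2e+06 m.
E = −GMm / (2a).
E = −2.655e+20 · 3.938e+04 / (2 · 2e+06) J ≈ -2.614e+18 J = -2.614 EJ.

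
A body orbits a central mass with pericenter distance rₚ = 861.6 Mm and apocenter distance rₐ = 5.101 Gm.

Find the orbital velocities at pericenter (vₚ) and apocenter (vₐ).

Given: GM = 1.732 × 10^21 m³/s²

Convert to SI: rₚ = 861.6 Mm = 8.616e+08 m; rₐ = 5.101 Gm = 5.101e+09 m.
Use the vis-viva equation v² = GM(2/r − 1/a) with a = (rₚ + rₐ)/2 = (8.616e+08 + 5.101e+09)/2 = 2.9813e+09 m.
vₚ = √(GM · (2/rₚ − 1/a)) = √(1.732e+21 · (2/8.616e+08 − 1/2.9813e+09)) m/s ≈ 1.855e+06 m/s = 1855 km/s.
vₐ = √(GM · (2/rₐ − 1/a)) = √(1.732e+21 · (2/5.101e+09 − 1/2.9813e+09)) m/s ≈ 3.133e+05 m/s = 313.3 km/s.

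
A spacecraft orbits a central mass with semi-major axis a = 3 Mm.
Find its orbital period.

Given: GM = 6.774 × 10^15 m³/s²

Convert to SI: a = 3 Mm = 3e+06 m.
Kepler's third law: T = 2π √(a³ / GM).
Substituting a = 3e+06 m and GM = 6.774e+15 m³/s²:
T = 2π √((3e+06)³ / 6.774e+15) s
T ≈ 396.7 s = 6.611 minutes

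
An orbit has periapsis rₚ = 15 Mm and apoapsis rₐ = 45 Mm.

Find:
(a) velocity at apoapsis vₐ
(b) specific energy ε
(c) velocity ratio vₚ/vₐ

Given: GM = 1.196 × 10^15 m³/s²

Convert to SI: rₚ = 15 Mm = 1.5e+07 m; rₐ = 45 Mm = 4.5e+07 m.
(a) With a = (rₚ + rₐ)/2 = 3e+07 m, vₐ = √(GM (2/rₐ − 1/a)) = √(1.196e+15 · (2/4.5e+07 − 1/3e+07)) m/s ≈ 3645 m/s
(b) With a = (rₚ + rₐ)/2 = 3e+07 m, ε = −GM/(2a) = −1.196e+15/(2 · 3e+07) J/kg ≈ -1.993e+07 J/kg
(c) Conservation of angular momentum (rₚvₚ = rₐvₐ) gives vₚ/vₐ = rₐ/rₚ = 4.5e+07/1.5e+07 ≈ 3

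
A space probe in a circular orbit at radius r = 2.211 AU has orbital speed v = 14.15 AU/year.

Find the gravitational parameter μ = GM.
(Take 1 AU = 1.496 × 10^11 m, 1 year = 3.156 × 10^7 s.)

Convert to SI: r = 2.211 AU = 3.30766e+11 m; v = 14.15 AU/year = 67073.5 m/s.
For a circular orbit v² = GM/r, so GM = v² · r.
GM = (67073.5)² · 3.30766e+11 m³/s² ≈ 1.488e+21 m³/s² = 1.488 × 10^21 m³/s².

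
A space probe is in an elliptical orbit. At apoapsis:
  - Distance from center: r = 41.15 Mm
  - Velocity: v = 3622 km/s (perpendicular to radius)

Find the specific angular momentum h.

Convert to SI: r = 41.15 Mm = 4.115e+07 m; v = 3622 km/s = 3.622e+06 m/s.
With v perpendicular to r, h = r · v.
h = 4.115e+07 · 3.622e+06 m²/s ≈ 1.49e+14 m²/s.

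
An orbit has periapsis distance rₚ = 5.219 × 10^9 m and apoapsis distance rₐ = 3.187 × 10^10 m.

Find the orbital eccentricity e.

e = (rₐ − rₚ) / (rₐ + rₚ).
e = (3.187e+10 − 5.219e+09) / (3.187e+10 + 5.219e+09) = 2.6651e+10 / 3.7089e+10 ≈ 0.7186.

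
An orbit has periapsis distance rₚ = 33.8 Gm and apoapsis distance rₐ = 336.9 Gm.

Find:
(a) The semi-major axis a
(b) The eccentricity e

Convert to SI: rₚ = 33.8 Gm = 3.38e+10 m; rₐ = 336.9 Gm = 3.369e+11 m.
(a) a = (rₚ + rₐ) / 2 = (3.38e+10 + 3.369e+11) / 2 ≈ 1.854e+11 m = 185.3 Gm.
(b) e = (rₐ − rₚ) / (rₐ + rₚ) = (3.369e+11 − 3.38e+10) / (3.369e+11 + 3.38e+10) ≈ 0.8176.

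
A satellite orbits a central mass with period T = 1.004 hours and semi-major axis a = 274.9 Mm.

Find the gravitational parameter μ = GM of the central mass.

Convert to SI: T = 1.004 hours = 3614.4 s; a = 274.9 Mm = 2.749e+08 m.
GM = 4π² · a³ / T².
GM = 4π² · (2.749e+08)³ / (3614.4)² m³/s² ≈ 6.278e+19 m³/s² = 6.278 × 10^19 m³/s².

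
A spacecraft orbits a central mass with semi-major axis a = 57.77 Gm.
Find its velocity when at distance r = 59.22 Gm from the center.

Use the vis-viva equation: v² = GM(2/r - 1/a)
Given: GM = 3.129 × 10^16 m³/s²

Convert to SI: a = 57.77 Gm = 5.777e+10 m; r = 59.22 Gm = 5.922e+10 m.
Vis-viva: v = √(GM · (2/r − 1/a)).
2/r − 1/a = 2/5.922e+10 − 1/5.777e+10 = 1.64624e-11 m⁻¹.
v = √(3.129e+16 · 1.64624e-11) m/s ≈ 717.7 m/s = 717.7 m/s.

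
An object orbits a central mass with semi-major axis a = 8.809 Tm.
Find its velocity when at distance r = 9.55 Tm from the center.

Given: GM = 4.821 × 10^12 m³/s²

Convert to SI: a = 8.809 Tm = 8.809e+12 m; r = 9.55 Tm = 9.55e+12 m.
Vis-viva: v = √(GM · (2/r − 1/a)).
2/r − 1/a = 2/9.55e+12 − 1/8.809e+12 = 9.59038e-14 m⁻¹.
v = √(4.821e+12 · 9.59038e-14) m/s ≈ 0.68 m/s = 0.68 m/s.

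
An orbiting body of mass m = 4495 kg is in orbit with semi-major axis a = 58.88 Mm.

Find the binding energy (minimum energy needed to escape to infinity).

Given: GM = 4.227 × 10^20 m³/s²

Convert to SI: a = 58.88 Mm = 5.888e+07 m.
Total orbital energy is E = −GMm/(2a); binding energy is E_bind = −E = GMm/(2a).
E_bind = 4.227e+20 · 4495 / (2 · 5.888e+07) J ≈ 1.613e+16 J = 16.13 PJ.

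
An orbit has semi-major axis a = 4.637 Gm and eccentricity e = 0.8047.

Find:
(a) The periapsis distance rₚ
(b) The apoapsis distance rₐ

Convert to SI: a = 4.637 Gm = 4.637e+09 m.
(a) rₚ = a(1 − e) = 4.637e+09 · (1 − 0.8047) = 4.637e+09 · 0.1953 ≈ 9.056e+08 m = 905.6 Mm.
(b) rₐ = a(1 + e) = 4.637e+09 · (1 + 0.8047) = 4.637e+09 · 1.8047 ≈ 8.368e+09 m = 8.368 Gm.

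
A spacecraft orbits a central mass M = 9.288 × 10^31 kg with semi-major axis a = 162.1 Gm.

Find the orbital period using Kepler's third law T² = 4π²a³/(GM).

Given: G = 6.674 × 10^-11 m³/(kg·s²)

Convert to SI: a = 162.1 Gm = 1.621e+11 m.
GM = G · M = 6.674e-11 · 9.288e+31 = 6.19881e+21 m³/s².
Kepler's third law: T = 2π √(a³ / GM).
Substituting a = 1.621e+11 m and GM = 6.19881e+21 m³/s²:
T = 2π √((1.621e+11)³ / 6.19881e+21) s
T ≈ 5.208e+06 s = 60.28 days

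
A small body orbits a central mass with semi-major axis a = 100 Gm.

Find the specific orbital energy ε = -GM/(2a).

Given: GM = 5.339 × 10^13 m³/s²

Convert to SI: a = 100 Gm = 1e+11 m.
ε = −GM / (2a).
ε = −5.339e+13 / (2 · 1e+11) J/kg ≈ -266.9 J/kg = -266.9 J/kg.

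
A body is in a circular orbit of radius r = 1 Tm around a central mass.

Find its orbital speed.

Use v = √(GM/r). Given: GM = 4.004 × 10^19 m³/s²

Convert to SI: r = 1 Tm = 1e+12 m.
For a circular orbit, gravity supplies the centripetal force, so v = √(GM / r).
v = √(4.004e+19 / 1e+12) m/s ≈ 6328 m/s = 6.328 km/s.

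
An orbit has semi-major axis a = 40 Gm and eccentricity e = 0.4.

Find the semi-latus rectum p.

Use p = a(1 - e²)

Convert to SI: a = 40 Gm = 4e+10 m.
p = a (1 − e²).
p = 4e+10 · (1 − (0.4)²) = 4e+10 · 0.84 ≈ 3.36e+10 m = 33.6 Gm.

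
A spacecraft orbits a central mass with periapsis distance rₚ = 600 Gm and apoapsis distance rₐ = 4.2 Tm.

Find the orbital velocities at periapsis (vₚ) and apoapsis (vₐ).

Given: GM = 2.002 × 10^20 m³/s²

Convert to SI: rₚ = 600 Gm = 6e+11 m; rₐ = 4.2 Tm = 4.2e+12 m.
Use the vis-viva equation v² = GM(2/r − 1/a) with a = (rₚ + rₐ)/2 = (6e+11 + 4.2e+12)/2 = 2.4e+12 m.
vₚ = √(GM · (2/rₚ − 1/a)) = √(2.002e+20 · (2/6e+11 − 1/2.4e+12)) m/s ≈ 2.416e+04 m/s = 24.16 km/s.
vₐ = √(GM · (2/rₐ − 1/a)) = √(2.002e+20 · (2/4.2e+12 − 1/2.4e+12)) m/s ≈ 3452 m/s = 3.452 km/s.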